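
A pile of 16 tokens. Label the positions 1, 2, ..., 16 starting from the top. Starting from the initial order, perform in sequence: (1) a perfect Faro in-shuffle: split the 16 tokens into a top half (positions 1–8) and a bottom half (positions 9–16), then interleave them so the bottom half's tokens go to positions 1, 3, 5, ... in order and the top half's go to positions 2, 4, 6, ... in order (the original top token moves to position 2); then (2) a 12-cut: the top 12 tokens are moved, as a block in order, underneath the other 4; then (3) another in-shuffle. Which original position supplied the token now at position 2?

Undo the operations in reverse order, starting from position 2:
  undo op 3 (in-shuffle, from top half): 2 ← 1
  undo op 2 (cut 12): 1 ← 13
  undo op 1 (in-shuffle, from bottom half): 13 ← 15
So the token at position 2 came from original position 15.

15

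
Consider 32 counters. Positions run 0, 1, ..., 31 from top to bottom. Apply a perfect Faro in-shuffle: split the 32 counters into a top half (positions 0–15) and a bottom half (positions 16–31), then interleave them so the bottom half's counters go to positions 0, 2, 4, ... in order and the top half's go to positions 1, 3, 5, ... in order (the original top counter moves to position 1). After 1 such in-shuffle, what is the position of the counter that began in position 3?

7

Track the counter's position through each in-shuffle:
3 → 7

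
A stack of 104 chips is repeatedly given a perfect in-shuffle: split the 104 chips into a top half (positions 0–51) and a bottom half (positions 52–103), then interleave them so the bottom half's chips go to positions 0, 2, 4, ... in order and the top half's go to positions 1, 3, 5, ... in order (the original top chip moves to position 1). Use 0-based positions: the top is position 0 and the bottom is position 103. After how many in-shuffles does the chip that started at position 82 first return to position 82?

12

Follow position 82 under repeated in-shuffles:
82 → 60 → 16 → 33 → 67 → 30 → 61 → 18 → 37 → 75 → 46 → 93 → 82
It first returns after 12 in-shuffles.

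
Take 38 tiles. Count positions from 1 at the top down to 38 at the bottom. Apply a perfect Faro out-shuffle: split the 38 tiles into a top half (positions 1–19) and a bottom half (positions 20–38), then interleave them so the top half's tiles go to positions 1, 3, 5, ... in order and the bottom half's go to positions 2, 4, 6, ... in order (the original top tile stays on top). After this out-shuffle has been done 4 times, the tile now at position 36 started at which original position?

Work backwards from position 36, undoing one out-shuffle at a time:
36 ← 37 ← 19 ← 10 ← 24
So the tile now at position 36 started at position 24.

24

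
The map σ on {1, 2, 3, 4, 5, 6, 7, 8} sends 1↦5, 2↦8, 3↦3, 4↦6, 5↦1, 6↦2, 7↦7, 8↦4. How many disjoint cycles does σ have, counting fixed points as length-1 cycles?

Cycle decomposition: (1 5) (2 8 4 6) (3) (7).
4 cycles.

4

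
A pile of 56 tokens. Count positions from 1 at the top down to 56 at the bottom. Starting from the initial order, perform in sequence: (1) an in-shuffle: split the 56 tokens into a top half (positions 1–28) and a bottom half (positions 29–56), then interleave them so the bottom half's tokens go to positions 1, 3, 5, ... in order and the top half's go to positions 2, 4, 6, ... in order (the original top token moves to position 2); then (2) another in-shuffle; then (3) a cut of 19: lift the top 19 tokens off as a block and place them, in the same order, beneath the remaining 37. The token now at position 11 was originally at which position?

36

Undo the operations in reverse order, starting from position 11:
  undo op 3 (cut 19): 11 ← 30
  undo op 2 (in-shuffle, from top half): 30 ← 15
  undo op 1 (in-shuffle, from bottom half): 15 ← 36
So the token at position 11 came from original position 36.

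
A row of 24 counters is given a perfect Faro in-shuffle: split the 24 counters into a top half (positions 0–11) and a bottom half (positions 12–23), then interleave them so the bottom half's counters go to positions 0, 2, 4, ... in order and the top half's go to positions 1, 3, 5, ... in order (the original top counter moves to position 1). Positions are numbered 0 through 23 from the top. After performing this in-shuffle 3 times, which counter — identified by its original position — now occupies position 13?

Work backwards from position 13, undoing one in-shuffle at a time:
13 ← 6 ← 15 ← 7
So the counter now at position 13 started at position 7.

7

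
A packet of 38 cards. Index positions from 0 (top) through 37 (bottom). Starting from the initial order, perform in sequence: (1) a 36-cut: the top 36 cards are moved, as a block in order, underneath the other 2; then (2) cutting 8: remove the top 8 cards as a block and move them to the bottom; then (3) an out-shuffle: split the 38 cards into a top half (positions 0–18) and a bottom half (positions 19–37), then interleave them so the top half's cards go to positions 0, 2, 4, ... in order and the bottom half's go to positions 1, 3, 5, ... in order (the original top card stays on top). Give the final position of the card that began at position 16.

20

Track the card from position 16 forward through each operation:
  after op 1 (cut 36): 16 → 18
  after op 2 (cut 8): 18 → 10
  after op 3 (out-shuffle): 10 → 20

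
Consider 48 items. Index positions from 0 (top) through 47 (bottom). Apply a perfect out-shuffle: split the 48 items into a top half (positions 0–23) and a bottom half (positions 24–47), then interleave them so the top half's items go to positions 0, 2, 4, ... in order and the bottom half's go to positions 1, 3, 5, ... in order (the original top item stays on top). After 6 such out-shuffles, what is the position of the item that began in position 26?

Track the item's position through each out-shuffle:
26 → 5 → 10 → 20 → 40 → 33 → 19

19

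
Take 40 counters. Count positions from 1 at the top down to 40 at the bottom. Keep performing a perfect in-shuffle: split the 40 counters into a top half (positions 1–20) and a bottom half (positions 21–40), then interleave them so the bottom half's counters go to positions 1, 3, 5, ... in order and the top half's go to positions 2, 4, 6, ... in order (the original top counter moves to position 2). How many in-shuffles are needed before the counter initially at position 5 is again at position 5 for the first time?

Follow position 5 under repeated in-shuffles:
5 → 10 → 20 → 40 → 39 → 37 → 33 → 25 → 9 → 18 → 36 → 31 → 21 → 1 → 2 → 4 → 8 → 16 → 32 → 23 → 5
It first returns after 20 in-shuffles.

20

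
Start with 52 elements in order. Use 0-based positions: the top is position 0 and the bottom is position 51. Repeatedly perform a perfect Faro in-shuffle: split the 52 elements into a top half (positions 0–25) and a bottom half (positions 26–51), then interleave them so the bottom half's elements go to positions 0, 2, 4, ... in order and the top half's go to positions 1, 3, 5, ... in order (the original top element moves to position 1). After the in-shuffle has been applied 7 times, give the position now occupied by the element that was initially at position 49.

39

Track the element's position through each in-shuffle:
49 → 46 → 40 → 28 → 4 → 9 → 19 → 39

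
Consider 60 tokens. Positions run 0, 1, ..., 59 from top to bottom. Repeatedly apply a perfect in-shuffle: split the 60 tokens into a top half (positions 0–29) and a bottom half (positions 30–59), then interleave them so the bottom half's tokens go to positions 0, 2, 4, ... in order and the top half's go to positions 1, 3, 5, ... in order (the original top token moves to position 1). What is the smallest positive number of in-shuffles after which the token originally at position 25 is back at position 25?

60

Follow position 25 under repeated in-shuffles:
25 → 51 → 42 → 24 → 49 → 38 → 16 → 33 → ... → 25 (length 60)
It first returns after 60 in-shuffles.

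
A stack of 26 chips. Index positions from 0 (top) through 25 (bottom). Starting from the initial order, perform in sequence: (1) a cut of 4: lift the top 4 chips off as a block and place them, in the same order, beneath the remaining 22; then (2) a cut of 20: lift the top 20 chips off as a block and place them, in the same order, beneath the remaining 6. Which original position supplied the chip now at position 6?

Undo the operations in reverse order, starting from position 6:
  undo op 2 (cut 20): 6 ← 0
  undo op 1 (cut 4): 0 ← 4
So the chip at position 6 came from original position 4.

4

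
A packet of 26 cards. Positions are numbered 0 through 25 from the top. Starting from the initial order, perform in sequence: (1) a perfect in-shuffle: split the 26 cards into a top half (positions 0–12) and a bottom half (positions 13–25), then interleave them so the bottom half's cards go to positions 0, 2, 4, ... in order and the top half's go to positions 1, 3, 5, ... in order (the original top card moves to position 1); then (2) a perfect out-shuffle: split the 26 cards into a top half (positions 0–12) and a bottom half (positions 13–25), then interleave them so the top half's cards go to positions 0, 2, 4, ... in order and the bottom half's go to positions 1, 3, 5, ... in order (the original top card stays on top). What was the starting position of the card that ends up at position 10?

2

Undo the operations in reverse order, starting from position 10:
  undo op 2 (out-shuffle, from top half): 10 ← 5
  undo op 1 (in-shuffle, from top half): 5 ← 2
So the card at position 10 came from original position 2.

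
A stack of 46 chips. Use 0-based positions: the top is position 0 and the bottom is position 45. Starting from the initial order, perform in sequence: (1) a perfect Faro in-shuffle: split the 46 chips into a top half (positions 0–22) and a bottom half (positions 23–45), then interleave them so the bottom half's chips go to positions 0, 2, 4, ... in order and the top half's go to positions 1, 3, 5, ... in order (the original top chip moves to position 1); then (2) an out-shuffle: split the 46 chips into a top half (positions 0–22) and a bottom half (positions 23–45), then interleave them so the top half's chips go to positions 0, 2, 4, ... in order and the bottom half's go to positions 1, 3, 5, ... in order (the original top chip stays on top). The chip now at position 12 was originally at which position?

Undo the operations in reverse order, starting from position 12:
  undo op 2 (out-shuffle, from top half): 12 ← 6
  undo op 1 (in-shuffle, from bottom half): 6 ← 26
So the chip at position 12 came from original position 26.

26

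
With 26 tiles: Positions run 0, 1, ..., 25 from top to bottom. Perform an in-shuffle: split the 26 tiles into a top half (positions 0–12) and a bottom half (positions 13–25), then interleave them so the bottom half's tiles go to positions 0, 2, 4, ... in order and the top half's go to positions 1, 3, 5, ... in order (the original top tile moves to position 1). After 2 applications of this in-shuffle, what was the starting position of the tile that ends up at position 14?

Work backwards from position 14, undoing one in-shuffle at a time:
14 ← 20 ← 23
So the tile now at position 14 started at position 23.

23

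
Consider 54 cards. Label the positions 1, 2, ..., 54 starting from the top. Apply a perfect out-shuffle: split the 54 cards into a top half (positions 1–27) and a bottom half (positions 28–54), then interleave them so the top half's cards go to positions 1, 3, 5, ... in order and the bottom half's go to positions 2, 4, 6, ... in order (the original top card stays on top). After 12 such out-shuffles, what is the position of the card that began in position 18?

Track the card's position through each out-shuffle:
18 → 35 → 16 → 31 → 8 → 15 → 29 → 4 → 7 → 13 → 25 → 49 → 44

44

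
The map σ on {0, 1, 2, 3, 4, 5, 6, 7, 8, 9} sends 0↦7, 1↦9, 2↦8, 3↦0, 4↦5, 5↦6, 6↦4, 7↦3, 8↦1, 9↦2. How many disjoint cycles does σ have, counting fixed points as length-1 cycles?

Cycle decomposition: (0 7 3) (1 9 2 8) (4 5 6).
3 cycles.

3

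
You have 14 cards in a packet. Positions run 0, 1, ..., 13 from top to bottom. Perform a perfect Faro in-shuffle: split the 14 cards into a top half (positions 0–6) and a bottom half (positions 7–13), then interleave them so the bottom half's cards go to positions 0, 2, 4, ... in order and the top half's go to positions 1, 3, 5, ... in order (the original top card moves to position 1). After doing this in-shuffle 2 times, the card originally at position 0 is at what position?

Track the card's position through each in-shuffle:
0 → 1 → 3

3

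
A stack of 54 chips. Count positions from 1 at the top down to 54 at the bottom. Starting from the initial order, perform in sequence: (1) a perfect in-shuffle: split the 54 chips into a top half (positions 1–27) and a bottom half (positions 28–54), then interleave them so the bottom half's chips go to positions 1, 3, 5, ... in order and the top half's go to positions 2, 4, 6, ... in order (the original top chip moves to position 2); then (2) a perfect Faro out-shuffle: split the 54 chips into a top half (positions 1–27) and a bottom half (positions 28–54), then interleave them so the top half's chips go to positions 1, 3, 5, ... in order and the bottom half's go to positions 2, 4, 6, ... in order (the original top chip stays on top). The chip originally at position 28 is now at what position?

Track the chip from position 28 forward through each operation:
  after op 1 (in-shuffle): 28 → 1
  after op 2 (out-shuffle): 1 → 1

1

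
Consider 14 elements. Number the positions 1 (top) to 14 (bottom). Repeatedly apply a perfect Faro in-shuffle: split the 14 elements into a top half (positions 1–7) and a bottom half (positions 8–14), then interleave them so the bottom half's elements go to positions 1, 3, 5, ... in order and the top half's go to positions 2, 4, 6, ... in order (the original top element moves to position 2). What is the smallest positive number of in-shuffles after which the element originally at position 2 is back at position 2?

4

Follow position 2 under repeated in-shuffles:
2 → 4 → 8 → 1 → 2
It first returns after 4 in-shuffles.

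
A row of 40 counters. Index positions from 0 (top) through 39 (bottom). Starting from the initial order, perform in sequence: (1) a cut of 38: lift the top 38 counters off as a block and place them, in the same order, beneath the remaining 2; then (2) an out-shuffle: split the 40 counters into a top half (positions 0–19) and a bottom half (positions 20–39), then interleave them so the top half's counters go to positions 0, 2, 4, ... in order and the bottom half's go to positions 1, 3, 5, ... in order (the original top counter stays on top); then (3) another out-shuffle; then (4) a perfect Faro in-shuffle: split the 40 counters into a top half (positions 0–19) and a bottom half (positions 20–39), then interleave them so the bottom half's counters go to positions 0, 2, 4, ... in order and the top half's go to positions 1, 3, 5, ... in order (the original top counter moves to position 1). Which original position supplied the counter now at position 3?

Undo the operations in reverse order, starting from position 3:
  undo op 4 (in-shuffle, from top half): 3 ← 1
  undo op 3 (out-shuffle, from bottom half): 1 ← 20
  undo op 2 (out-shuffle, from top half): 20 ← 10
  undo op 1 (cut 38): 10 ← 8
So the counter at position 3 came from original position 8.

8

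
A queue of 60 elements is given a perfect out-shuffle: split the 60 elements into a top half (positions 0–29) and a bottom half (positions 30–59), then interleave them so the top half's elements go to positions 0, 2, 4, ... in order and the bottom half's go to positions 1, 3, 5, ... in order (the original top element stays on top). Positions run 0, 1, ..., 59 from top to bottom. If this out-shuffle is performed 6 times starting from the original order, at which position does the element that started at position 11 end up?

55

Track the element's position through each out-shuffle:
11 → 22 → 44 → 29 → 58 → 57 → 55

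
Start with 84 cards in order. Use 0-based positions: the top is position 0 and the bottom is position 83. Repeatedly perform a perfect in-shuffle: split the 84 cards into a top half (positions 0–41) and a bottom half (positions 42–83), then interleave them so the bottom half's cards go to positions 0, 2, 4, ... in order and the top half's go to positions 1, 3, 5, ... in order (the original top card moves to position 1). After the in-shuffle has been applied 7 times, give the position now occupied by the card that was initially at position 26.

55

Track the card's position through each in-shuffle:
26 → 53 → 22 → 45 → 6 → 13 → 27 → 55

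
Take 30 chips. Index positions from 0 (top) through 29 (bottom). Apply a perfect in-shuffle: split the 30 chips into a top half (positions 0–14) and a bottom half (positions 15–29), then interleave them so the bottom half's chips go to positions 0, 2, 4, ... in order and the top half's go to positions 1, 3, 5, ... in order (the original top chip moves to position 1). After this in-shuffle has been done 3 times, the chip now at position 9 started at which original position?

Work backwards from position 9, undoing one in-shuffle at a time:
9 ← 4 ← 17 ← 8
So the chip now at position 9 started at position 8.

8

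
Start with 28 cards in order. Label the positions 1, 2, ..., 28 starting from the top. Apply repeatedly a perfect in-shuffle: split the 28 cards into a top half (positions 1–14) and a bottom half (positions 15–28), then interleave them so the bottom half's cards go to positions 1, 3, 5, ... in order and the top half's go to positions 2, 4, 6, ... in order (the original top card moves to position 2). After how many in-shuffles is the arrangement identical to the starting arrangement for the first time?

The in-shuffle permutes the 28 positions with cycle lengths [28].
Every card is home exactly when every cycle has completed a whole number of laps, i.e. after lcm(28) = 28 in-shuffles.

28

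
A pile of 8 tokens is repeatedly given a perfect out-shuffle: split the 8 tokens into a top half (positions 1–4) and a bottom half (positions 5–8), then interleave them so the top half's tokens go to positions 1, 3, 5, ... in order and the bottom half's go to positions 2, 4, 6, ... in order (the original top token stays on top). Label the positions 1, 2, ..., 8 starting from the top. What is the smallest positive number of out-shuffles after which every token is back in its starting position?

3

The out-shuffle permutes the 8 positions with cycle lengths [1, 1, 3, 3].
Every token is home exactly when every cycle has completed a whole number of laps, i.e. after lcm(1, 3) = 3 out-shuffles.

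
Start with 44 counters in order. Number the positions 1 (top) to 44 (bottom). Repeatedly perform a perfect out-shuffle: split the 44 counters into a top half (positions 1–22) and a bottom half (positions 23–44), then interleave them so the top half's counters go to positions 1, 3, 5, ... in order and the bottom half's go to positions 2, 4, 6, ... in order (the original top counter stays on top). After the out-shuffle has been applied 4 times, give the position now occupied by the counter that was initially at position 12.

Track the counter's position through each out-shuffle:
12 → 23 → 2 → 3 → 5

5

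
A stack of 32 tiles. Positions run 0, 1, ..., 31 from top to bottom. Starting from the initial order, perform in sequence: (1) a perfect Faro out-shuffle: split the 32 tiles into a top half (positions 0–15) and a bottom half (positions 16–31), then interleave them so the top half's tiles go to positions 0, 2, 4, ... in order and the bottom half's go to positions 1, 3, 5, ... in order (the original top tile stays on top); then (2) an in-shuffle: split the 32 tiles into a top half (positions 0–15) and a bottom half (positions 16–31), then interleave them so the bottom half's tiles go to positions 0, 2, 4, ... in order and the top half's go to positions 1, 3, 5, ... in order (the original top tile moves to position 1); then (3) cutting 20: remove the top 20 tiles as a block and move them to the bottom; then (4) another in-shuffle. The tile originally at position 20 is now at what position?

30

Track the tile from position 20 forward through each operation:
  after op 1 (out-shuffle): 20 → 9
  after op 2 (in-shuffle): 9 → 19
  after op 3 (cut 20): 19 → 31
  after op 4 (in-shuffle): 31 → 30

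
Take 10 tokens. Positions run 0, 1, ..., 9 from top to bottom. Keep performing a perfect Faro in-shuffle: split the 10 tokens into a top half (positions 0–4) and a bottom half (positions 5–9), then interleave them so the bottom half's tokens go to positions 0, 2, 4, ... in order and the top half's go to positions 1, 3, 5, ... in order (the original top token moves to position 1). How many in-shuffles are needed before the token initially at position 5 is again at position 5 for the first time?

10

Follow position 5 under repeated in-shuffles:
5 → 0 → 1 → 3 → 7 → 4 → 9 → 8 → 6 → 2 → 5
It first returns after 10 in-shuffles.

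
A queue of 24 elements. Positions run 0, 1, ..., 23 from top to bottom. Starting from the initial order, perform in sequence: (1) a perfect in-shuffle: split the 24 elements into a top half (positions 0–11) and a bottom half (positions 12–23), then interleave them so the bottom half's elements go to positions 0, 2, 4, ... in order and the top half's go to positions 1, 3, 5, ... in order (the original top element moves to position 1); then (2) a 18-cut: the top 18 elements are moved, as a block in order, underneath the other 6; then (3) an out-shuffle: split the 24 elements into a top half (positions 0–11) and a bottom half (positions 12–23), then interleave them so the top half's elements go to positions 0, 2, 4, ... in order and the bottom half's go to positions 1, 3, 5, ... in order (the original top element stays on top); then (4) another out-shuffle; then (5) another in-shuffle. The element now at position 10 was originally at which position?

Undo the operations in reverse order, starting from position 10:
  undo op 5 (in-shuffle, from bottom half): 10 ← 17
  undo op 4 (out-shuffle, from bottom half): 17 ← 20
  undo op 3 (out-shuffle, from top half): 20 ← 10
  undo op 2 (cut 18): 10 ← 4
  undo op 1 (in-shuffle, from bottom half): 4 ← 14
So the element at position 10 came from original position 14.

14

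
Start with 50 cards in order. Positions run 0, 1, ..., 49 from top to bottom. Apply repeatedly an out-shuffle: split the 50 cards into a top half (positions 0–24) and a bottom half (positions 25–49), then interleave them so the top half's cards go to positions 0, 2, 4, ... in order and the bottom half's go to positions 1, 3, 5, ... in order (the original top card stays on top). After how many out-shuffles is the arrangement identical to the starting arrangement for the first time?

The out-shuffle permutes the 50 positions with cycle lengths [1, 1, 3, 3, 21, 21].
Every card is home exactly when every cycle has completed a whole number of laps, i.e. after lcm(1, 3, 21) = 21 out-shuffles.

21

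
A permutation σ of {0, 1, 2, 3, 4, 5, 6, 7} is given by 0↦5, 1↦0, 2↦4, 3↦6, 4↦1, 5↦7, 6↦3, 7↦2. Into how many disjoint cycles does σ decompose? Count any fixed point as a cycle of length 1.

2

Cycle decomposition: (0 5 7 2 4 1) (3 6).
2 cycles.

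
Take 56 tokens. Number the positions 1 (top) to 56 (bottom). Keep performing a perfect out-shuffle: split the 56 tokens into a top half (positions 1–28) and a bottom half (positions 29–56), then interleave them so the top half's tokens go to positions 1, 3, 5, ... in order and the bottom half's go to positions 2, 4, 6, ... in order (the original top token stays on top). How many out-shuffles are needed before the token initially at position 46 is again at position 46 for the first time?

Follow position 46 under repeated out-shuffles:
46 → 36 → 16 → 31 → 6 → 11 → 21 → 41 → 26 → 51 → 46
It first returns after 10 out-shuffles.

10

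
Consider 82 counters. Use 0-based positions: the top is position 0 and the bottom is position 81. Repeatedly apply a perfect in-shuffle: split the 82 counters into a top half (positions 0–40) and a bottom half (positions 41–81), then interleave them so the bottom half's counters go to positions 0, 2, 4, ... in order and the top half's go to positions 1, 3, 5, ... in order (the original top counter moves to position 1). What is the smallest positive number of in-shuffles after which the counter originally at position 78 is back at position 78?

82

Follow position 78 under repeated in-shuffles:
78 → 74 → 66 → 50 → 18 → 37 → 75 → 68 → ... → 78 (length 82)
It first returns after 82 in-shuffles.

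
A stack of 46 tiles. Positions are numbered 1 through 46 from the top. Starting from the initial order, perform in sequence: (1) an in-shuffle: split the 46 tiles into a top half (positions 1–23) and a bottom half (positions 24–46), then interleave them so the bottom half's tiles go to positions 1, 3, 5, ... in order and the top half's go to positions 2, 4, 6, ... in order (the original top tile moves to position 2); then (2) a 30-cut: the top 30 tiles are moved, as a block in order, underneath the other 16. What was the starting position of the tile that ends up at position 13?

Undo the operations in reverse order, starting from position 13:
  undo op 2 (cut 30): 13 ← 43
  undo op 1 (in-shuffle, from bottom half): 43 ← 45
So the tile at position 13 came from original position 45.

45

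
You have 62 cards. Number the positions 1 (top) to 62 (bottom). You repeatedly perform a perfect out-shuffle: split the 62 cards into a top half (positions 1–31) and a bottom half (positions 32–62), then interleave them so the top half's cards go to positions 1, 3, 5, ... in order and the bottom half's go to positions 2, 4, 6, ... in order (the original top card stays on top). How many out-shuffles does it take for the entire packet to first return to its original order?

60

The out-shuffle permutes the 62 positions with cycle lengths [1, 1, 60].
Every card is home exactly when every cycle has completed a whole number of laps, i.e. after lcm(1, 60) = 60 out-shuffles.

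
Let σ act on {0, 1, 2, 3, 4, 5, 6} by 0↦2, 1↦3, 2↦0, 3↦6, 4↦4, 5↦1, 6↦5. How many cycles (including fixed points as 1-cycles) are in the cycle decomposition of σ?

3

Cycle decomposition: (0 2) (1 3 6 5) (4).
3 cycles.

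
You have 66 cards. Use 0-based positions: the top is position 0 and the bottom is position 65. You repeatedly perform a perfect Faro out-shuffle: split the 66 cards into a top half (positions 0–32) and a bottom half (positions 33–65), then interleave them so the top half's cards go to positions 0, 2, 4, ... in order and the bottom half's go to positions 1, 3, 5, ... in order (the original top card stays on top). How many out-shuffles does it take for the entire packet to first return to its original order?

The out-shuffle permutes the 66 positions with cycle lengths [1, 1, 4, 12, 12, 12, 12, 12].
Every card is home exactly when every cycle has completed a whole number of laps, i.e. after lcm(1, 4, 12) = 12 out-shuffles.

12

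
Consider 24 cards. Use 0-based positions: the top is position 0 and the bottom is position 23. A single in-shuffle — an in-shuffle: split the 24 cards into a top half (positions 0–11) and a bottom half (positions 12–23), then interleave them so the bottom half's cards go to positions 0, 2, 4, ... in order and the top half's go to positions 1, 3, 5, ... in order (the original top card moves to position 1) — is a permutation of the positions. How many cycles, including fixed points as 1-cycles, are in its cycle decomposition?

2

Trace each unvisited position around until it returns:
(0 1 3 7 15 6 ... len 20) (4 9 19 14)
2 cycles in total.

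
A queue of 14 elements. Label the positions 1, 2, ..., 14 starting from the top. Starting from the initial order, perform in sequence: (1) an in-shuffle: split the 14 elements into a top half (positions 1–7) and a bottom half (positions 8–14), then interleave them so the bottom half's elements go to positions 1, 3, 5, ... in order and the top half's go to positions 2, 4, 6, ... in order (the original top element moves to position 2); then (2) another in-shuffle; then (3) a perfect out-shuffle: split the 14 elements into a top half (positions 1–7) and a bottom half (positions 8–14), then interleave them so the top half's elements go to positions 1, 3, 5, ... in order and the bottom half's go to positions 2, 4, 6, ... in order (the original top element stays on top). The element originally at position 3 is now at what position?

Track the element from position 3 forward through each operation:
  after op 1 (in-shuffle): 3 → 6
  after op 2 (in-shuffle): 6 → 12
  after op 3 (out-shuffle): 12 → 10

10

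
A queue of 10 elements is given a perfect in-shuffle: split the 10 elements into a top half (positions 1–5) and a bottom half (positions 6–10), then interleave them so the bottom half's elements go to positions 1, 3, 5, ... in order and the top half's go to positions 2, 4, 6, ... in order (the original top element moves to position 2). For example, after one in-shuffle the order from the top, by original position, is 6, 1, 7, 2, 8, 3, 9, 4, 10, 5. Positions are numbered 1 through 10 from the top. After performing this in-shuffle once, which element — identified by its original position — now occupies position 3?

7

Work backwards from position 3, undoing one in-shuffle at a time:
3 ← 7
So the element now at position 3 started at position 7.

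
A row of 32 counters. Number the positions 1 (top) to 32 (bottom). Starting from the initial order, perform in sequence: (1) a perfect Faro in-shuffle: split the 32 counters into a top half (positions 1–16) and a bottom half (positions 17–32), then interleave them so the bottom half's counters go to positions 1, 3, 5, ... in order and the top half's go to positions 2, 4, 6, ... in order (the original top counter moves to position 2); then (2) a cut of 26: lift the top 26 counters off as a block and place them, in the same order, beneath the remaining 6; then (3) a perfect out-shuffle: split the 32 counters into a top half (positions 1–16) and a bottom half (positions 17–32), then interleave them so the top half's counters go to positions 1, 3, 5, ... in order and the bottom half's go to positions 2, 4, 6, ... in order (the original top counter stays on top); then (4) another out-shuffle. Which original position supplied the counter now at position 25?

17

Undo the operations in reverse order, starting from position 25:
  undo op 4 (out-shuffle, from top half): 25 ← 13
  undo op 3 (out-shuffle, from top half): 13 ← 7
  undo op 2 (cut 26): 7 ← 1
  undo op 1 (in-shuffle, from bottom half): 1 ← 17
So the counter at position 25 came from original position 17.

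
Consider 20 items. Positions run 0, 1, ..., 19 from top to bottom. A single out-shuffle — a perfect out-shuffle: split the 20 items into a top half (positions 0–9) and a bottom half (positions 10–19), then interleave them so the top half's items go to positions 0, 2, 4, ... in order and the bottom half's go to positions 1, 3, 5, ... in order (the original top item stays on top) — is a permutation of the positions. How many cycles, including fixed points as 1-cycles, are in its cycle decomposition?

Trace each unvisited position around until it returns:
(0) (1 2 4 8 16 13 ... len 18) (19)
3 cycles in total.

3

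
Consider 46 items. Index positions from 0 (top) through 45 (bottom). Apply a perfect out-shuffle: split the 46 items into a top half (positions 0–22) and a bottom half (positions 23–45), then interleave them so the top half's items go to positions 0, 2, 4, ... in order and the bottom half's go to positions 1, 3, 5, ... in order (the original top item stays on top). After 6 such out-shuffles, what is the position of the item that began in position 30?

Track the item's position through each out-shuffle:
30 → 15 → 30 → 15 → 30 → 15 → 30

30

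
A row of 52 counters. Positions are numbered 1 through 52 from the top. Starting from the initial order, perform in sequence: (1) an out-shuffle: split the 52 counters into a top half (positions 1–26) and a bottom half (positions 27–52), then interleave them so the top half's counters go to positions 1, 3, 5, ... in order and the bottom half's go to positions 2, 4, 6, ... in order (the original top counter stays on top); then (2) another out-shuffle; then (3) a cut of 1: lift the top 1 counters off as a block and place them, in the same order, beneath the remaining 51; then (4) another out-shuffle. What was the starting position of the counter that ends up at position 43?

32

Undo the operations in reverse order, starting from position 43:
  undo op 4 (out-shuffle, from top half): 43 ← 22
  undo op 3 (cut 1): 22 ← 23
  undo op 2 (out-shuffle, from top half): 23 ← 12
  undo op 1 (out-shuffle, from bottom half): 12 ← 32
So the counter at position 43 came from original position 32.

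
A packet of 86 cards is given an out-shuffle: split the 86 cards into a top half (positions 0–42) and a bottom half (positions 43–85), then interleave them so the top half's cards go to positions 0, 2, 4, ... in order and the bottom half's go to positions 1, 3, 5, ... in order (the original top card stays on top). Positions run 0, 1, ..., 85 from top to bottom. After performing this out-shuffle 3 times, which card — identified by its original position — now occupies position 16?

2

Work backwards from position 16, undoing one out-shuffle at a time:
16 ← 8 ← 4 ← 2
So the card now at position 16 started at position 2.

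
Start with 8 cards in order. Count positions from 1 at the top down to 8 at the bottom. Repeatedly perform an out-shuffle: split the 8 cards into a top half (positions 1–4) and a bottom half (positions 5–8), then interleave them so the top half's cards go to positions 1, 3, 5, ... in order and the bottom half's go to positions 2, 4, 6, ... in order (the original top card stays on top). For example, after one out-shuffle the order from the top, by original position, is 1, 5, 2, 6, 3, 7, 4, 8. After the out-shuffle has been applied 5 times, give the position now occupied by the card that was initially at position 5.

3

Track the card's position through each out-shuffle:
5 → 2 → 3 → 5 → 2 → 3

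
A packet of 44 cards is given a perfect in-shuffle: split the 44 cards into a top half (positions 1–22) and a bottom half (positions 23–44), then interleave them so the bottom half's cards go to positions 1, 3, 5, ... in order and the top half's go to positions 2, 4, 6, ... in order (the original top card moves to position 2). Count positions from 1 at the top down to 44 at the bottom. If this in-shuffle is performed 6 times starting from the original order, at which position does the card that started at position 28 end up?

Track the card's position through each in-shuffle:
28 → 11 → 22 → 44 → 43 → 41 → 37

37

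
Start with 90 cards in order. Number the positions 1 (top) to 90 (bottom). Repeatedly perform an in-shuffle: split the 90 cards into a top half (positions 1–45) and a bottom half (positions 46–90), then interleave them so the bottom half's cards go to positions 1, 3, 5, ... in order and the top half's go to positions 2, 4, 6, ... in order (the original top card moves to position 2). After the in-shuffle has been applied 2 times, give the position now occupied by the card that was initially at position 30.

Track the card's position through each in-shuffle:
30 → 60 → 29

29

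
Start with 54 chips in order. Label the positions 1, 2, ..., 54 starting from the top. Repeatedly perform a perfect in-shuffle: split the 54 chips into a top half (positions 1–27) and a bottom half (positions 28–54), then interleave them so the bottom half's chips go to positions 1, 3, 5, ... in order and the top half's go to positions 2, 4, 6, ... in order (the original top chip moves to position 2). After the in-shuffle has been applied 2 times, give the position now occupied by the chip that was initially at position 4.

16

Track the chip's position through each in-shuffle:
4 → 8 → 16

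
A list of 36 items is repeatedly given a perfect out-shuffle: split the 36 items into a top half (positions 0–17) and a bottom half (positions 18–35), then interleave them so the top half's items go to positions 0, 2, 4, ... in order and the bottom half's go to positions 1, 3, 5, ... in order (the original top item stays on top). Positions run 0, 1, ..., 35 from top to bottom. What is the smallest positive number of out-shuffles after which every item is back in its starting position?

12

The out-shuffle permutes the 36 positions with cycle lengths [1, 1, 3, 3, 4, 12, 12].
Every item is home exactly when every cycle has completed a whole number of laps, i.e. after lcm(1, 3, 4, 12) = 12 out-shuffles.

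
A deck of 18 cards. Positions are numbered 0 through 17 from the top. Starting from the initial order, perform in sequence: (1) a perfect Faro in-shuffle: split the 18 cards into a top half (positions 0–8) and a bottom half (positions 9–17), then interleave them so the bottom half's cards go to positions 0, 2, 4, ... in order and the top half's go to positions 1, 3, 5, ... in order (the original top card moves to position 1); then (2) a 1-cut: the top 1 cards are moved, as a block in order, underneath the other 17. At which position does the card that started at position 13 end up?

7

Track the card from position 13 forward through each operation:
  after op 1 (in-shuffle): 13 → 8
  after op 2 (cut 1): 8 → 7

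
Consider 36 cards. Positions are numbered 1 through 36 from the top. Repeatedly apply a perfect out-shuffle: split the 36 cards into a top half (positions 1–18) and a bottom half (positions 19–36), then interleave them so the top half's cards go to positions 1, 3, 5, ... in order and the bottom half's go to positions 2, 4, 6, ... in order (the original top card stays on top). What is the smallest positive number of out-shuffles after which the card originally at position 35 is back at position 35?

Follow position 35 under repeated out-shuffles:
35 → 34 → 32 → 28 → 20 → 4 → 7 → 13 → 25 → 14 → 27 → 18 → 35
It first returns after 12 out-shuffles.

12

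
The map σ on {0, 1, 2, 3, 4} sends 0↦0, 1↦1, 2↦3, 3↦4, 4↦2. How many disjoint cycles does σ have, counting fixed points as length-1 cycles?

3

Cycle decomposition: (0) (1) (2 3 4).
3 cycles.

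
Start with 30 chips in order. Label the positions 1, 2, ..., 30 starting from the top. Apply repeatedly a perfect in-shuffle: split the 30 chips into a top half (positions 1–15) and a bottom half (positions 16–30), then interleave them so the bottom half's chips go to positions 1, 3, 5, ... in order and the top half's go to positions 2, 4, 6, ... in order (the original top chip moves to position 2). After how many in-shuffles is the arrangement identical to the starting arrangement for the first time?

5

The in-shuffle permutes the 30 positions with cycle lengths [5, 5, 5, 5, 5, 5].
Every chip is home exactly when every cycle has completed a whole number of laps, i.e. after lcm(5) = 5 in-shuffles.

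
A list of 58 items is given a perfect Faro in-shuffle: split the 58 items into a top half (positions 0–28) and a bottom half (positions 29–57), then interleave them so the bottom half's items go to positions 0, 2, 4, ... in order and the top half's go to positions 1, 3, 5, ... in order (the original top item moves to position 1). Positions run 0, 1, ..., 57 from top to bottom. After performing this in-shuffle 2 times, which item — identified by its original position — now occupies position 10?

46

Work backwards from position 10, undoing one in-shuffle at a time:
10 ← 34 ← 46
So the item now at position 10 started at position 46.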